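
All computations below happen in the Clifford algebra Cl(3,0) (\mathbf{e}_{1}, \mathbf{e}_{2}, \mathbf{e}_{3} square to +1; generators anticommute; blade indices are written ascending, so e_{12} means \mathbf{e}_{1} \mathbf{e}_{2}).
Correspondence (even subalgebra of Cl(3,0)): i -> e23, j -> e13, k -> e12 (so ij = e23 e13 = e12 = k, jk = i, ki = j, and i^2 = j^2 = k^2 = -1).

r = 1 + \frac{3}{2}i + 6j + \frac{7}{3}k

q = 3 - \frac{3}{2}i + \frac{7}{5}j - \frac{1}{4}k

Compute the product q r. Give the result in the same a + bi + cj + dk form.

In blades: q = 3 - \frac{1}{4} e_{12} + \frac{7}{5} e_{13} - \frac{3}{2} e_{23}, r = 1 + \frac{7}{3} e_{12} + 6 e_{13} + \frac{3}{2} e_{23}.
Distribute q over r term by term (generator squares from the signature, products reordered to ascending indices): (3)*r = 3 + 7 e_{12} + 18 e_{13} + \frac{9}{2} e_{23}; (-\frac{1}{4} e_{12})*r = \frac{7}{12} - \frac{1}{4} e_{12} - \frac{3}{8} e_{13} + \frac{3}{2} e_{23}; (\frac{7}{5} e_{13})*r = -\frac{42}{5} - \frac{21}{10} e_{12} + \frac{7}{5} e_{13} + \frac{49}{15} e_{23}; (-\frac{3}{2} e_{23})*r = \frac{9}{4} - 9 e_{12} + \frac{7}{2} e_{13} - \frac{3}{2} e_{23}.
Sum: -\frac{77}{30} - \frac{87}{20} e_{12} + \frac{901}{40} e_{13} + \frac{233}{30} e_{23}; translating back through the correspondence:
Answer: -\frac{77}{30} + \frac{233}{30}i + \frac{901}{40}j - \frac{87}{20}k


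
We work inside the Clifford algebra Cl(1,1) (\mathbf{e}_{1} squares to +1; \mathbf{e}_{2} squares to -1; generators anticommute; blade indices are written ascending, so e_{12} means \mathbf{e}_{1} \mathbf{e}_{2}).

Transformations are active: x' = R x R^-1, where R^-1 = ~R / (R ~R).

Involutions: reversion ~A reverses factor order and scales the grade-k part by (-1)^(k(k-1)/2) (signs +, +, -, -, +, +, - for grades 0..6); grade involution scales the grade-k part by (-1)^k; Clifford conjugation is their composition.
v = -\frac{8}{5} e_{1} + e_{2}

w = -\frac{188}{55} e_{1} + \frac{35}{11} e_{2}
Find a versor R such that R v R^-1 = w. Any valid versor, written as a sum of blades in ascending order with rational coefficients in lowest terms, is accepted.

Reasoning: v^2 = w^2 = \frac{39}{25} since conjugation preserves the quadratic form; R = v + w = -\frac{276}{55} e_{1} + \frac{46}{11} e_{2} is then valid when invertible, keeping its own part and reversing (v - w)/2.
Answer: -\frac{276}{55} e_{1} + \frac{46}{11} e_{2}


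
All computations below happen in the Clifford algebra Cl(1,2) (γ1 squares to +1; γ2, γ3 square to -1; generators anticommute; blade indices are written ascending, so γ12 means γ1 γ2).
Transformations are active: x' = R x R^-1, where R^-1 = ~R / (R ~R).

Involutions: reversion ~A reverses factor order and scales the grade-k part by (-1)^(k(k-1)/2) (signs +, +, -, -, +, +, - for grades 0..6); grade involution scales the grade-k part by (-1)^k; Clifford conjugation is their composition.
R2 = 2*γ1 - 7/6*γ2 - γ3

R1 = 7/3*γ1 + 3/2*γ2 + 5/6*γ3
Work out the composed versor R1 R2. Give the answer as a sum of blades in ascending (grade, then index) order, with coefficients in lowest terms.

Distribute over the terms of R1 (each basis-blade product reordered to ascending indices, repeated generators contracted through their squares):
(7/3*γ1) R2 = 14/3 - 49/18*γ12 - 7/3*γ13
(3/2*γ2) R2 = 7/4 - 3*γ12 - 3/2*γ23
(5/6*γ3) R2 = 5/6 - 5/3*γ13 + 35/36*γ23
Summing the partial products and collecting blades:
Answer: 29/4 - 103/18*γ12 - 4*γ13 - 19/36*γ23


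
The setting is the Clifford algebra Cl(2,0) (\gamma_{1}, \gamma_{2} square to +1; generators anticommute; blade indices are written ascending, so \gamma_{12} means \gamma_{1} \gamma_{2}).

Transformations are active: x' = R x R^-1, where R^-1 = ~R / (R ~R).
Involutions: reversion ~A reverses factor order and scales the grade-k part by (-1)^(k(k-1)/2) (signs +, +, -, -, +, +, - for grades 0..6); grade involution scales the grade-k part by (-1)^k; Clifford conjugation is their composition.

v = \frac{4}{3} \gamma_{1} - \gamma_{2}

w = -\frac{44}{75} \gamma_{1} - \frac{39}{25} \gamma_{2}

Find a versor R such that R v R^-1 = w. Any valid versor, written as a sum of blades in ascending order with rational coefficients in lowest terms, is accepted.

Take R = v + w = \frac{56}{75} \gamma_{1} - \frac{64}{25} \gamma_{2}. Because q(v) = q(w) = \frac{25}{9}, conjugation by R sends v exactly to w.
Answer: \frac{56}{75} \gamma_{1} - \frac{64}{25} \gamma_{2}


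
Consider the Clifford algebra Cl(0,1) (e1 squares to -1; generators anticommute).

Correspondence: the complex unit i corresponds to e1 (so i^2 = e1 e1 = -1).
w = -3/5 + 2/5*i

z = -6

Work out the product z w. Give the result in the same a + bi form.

In blades: z = -6, w = -3/5 + 2/5*e1.
Distribute z over w term by term (generator squares from the signature, products reordered to ascending indices): (-6)*w = 18/5 - 12/5*e1.
Sum: 18/5 - 12/5*e1; translating back through the correspondence:
Answer: 18/5 - 12/5*i


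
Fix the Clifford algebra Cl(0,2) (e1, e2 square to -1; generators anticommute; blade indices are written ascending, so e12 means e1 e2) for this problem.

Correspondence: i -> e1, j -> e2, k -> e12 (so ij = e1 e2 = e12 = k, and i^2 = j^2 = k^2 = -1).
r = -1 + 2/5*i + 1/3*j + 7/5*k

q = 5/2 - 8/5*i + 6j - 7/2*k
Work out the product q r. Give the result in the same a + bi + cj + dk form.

In blades: q = 5/2 - 8/5*e1 + 6*e2 - 7/2*e12, r = -1 + 2/5*e1 + 1/3*e2 + 7/5*e12.
Distribute q over r term by term (generator squares from the signature, products reordered to ascending indices): (5/2)*r = -5/2 + e1 + 5/6*e2 + 7/2*e12; (-8/5*e1)*r = 16/25 + 8/5*e1 + 56/25*e2 - 8/15*e12; (6*e2)*r = -2 + 42/5*e1 - 6*e2 - 12/5*e12; (-7/2*e12)*r = 49/10 + 7/6*e1 - 7/5*e2 + 7/2*e12.
Sum: 26/25 + 73/6*e1 - 649/150*e2 + 61/15*e12; translating back through the correspondence:
Answer: 26/25 + 73/6*i - 649/150*j + 61/15*k


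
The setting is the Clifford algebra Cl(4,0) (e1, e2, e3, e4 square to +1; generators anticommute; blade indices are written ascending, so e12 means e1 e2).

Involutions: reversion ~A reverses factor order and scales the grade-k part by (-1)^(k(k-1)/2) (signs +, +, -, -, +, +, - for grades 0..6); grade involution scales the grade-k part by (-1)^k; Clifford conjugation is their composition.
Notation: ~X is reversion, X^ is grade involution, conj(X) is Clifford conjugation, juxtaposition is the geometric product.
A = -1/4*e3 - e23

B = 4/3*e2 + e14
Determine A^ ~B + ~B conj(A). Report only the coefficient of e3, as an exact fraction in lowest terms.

first term: 4/3*e3 - 1/3*e23 + 1/4*e134 + e1234
second term: 4/3*e3 + 1/3*e23 + 1/4*e134 - e1234
Answer: 8/3


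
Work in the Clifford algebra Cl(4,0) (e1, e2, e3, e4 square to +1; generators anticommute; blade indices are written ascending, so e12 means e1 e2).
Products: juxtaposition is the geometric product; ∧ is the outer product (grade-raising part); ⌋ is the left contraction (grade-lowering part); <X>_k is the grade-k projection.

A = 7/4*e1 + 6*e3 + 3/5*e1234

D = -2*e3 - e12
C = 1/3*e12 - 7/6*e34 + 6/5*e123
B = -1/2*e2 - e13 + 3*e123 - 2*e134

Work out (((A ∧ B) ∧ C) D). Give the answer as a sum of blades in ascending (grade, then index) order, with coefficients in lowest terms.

step 1: -7/8*e12 + 3*e23
step 2: 49/48*e1234
step 3: 49/48*e34 + 49/24*e124
Answer: 49/48*e34 + 49/24*e124


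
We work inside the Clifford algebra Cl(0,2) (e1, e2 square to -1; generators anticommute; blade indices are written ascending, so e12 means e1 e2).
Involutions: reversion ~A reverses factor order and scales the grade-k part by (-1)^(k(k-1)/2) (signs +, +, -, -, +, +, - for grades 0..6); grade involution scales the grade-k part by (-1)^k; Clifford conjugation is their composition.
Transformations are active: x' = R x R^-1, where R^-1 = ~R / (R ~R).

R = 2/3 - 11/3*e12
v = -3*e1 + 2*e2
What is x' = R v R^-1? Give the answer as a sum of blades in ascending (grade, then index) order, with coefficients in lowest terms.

~R = 2/3 + 11/3*e12, and R ~R = 125/9, so R^-1 = ~R / (125/9).
R v = 16/3*e1 + 37/3*e2
Answer: 439/125*e1 - 102/125*e2


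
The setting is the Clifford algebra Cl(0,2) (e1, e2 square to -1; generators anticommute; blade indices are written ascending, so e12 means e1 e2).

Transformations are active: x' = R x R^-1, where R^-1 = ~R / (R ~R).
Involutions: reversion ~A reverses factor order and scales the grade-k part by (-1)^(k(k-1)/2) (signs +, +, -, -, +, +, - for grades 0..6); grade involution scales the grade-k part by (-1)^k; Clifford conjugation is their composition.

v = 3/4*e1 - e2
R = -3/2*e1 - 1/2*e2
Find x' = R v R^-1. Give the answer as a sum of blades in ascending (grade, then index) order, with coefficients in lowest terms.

~R = -3/2*e1 - 1/2*e2, and R ~R = -5/2, so R^-1 = ~R / (-5/2).
R v = 5/8 + 15/8*e12
Answer: 5/4*e2


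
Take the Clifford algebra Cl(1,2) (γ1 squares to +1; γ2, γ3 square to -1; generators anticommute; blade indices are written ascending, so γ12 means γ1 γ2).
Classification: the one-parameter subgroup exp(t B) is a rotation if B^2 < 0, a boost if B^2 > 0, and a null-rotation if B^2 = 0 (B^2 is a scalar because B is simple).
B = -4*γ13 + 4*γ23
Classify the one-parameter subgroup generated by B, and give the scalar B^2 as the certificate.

B^2 term by term: the squares give (-4)^2*(γ13)^2 + (4)^2*(γ23)^2 = 16*(+1) + 16*(-1) = 0 (each basis 2-blade squares to minus the product of its generators' squares); cross terms between blades sharing an index anticommute and cancel. So B^2 = 0.
Answer: null-rotation, certificate B^2 = 0. B^2 = 0 is basis-independent, so its sign is the whole story.


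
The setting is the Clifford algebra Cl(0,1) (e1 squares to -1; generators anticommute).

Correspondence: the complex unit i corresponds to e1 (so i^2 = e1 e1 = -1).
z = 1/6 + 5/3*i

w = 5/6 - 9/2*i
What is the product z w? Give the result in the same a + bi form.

In blades: z = 1/6 + 5/3*e1, w = 5/6 - 9/2*e1.
Distribute z over w term by term (generator squares from the signature, products reordered to ascending indices): (1/6)*w = 5/36 - 3/4*e1; (5/3*e1)*w = 15/2 + 25/18*e1.
Sum: 275/36 + 23/36*e1; translating back through the correspondence:
Answer: 275/36 + 23/36*i


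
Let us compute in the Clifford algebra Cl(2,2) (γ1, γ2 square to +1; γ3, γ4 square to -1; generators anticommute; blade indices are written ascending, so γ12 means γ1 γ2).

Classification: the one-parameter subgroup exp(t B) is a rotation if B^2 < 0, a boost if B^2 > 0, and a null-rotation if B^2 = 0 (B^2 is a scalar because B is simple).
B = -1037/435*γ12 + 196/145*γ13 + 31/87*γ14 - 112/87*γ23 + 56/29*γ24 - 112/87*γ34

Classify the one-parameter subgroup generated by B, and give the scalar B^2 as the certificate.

B^2 term by term: the squares give (-1037/435)^2*(γ12)^2 + (196/145)^2*(γ13)^2 + (31/87)^2*(γ14)^2 + (-112/87)^2*(γ23)^2 + (56/29)^2*(γ24)^2 + (-112/87)^2*(γ34)^2 = 1075369/189225*(-1) + 38416/21025*(+1) + 961/7569*(+1) + 12544/7569*(+1) + 3136/841*(+1) + 12544/7569*(-1) = 0 (each basis 2-blade squares to minus the product of its generators' squares); cross terms between blades sharing an index anticommute and cancel; the commuting (index-disjoint) pairs give grade-4 terms 2*c*c'*(blade product), which cancel blade by blade — γ1234: 232288/37845 - 21952/4205 - 6944/7569 = 0 — confirming B is simple. So B^2 = 0.
Answer: null-rotation, certificate B^2 = 0. Because 0 is invariant under every versor sandwich, the classification follows from its sign alone.


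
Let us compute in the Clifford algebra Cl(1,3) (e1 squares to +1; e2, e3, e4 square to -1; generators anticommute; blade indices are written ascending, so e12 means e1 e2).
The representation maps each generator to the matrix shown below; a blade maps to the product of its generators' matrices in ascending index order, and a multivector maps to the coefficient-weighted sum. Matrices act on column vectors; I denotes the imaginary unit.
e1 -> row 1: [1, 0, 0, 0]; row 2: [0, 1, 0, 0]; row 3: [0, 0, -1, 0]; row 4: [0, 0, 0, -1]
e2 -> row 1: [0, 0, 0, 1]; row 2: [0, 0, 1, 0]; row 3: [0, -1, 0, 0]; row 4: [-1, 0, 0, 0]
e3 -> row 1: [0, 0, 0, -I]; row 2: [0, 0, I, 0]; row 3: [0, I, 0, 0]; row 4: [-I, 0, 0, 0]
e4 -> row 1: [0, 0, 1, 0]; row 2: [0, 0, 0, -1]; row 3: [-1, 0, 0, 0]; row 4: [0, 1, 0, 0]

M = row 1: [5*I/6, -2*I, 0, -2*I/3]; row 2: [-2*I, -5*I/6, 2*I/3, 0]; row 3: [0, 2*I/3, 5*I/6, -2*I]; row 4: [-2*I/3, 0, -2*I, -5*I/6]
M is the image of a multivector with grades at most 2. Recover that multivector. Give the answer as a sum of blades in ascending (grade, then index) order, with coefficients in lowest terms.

Method: the blade images are trace-orthogonal — tr(rho(e_A) rho(e_B)^-1) = 4 if A = B and 0 otherwise — and rho(e_A)^-1 = (e_A)^2 * rho(e_A) with (e_A)^2 = +1 or -1, so the coefficient of e_A in the preimage is (e_A)^2 * tr(M rho(e_A))/4.
Nonzero projections over blades of grade <= 2: e3: (e3)^2 = -1, tr(M rho(e3)) = -8/3, coefficient 2/3; e23: (e23)^2 = -1, tr(M rho(e23)) = 10/3, coefficient -5/6; e34: (e34)^2 = -1, tr(M rho(e34)) = -8, coefficient 2. Every other blade of grade <= 2 projects to 0.
Answer: 2/3*e3 - 5/6*e23 + 2*e34


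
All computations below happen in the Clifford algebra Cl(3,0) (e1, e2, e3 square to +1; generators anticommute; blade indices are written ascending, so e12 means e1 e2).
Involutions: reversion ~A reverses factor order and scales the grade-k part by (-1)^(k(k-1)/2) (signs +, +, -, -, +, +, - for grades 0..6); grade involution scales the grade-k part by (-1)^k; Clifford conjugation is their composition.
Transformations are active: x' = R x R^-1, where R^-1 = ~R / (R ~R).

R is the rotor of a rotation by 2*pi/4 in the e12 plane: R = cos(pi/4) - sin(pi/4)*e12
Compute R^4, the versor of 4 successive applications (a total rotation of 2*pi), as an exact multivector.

Half-angle bookkeeping: 4 applications in e12 add up to rotor phase 4*pi/4 = pi, so R^4 = cos(pi) - sin(pi)*e12.
cos(pi) = -1 and sin(pi) = 0, so R^4 = -1. The total rotation 2*pi is 1 full turn, so every vector returns to itself, yet the rotor is -1, on the OTHER sheet of the double cover (an odd number of 2*pi turns).
Answer: -1


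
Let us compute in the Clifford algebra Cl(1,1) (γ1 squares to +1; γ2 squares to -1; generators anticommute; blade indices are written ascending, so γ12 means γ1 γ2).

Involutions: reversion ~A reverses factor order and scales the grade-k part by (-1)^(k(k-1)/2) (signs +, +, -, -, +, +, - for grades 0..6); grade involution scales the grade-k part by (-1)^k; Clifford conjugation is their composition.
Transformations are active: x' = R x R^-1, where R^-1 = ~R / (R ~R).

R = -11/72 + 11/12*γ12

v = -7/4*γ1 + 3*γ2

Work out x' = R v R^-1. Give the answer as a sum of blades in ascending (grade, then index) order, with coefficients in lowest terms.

~R = -11/72 - 11/12*γ12, and R ~R = -4235/5184, so R^-1 = ~R / (-4235/5184).
R v = -715/288*γ1 + 55/48*γ2
Answer: 23/28*γ1 - 18/7*γ2


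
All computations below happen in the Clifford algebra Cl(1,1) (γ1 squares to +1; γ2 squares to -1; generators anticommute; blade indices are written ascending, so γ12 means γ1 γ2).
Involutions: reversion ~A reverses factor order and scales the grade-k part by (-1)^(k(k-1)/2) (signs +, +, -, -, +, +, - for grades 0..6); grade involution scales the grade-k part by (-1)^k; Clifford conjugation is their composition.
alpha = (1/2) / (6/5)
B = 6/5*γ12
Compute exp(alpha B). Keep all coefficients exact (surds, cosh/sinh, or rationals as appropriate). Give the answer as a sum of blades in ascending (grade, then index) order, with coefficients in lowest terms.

B^2 = (6/5)^2*(γ12)^2 = 36/25*(+1) = 36/25 (a basis 2-blade squares to minus the product of its generators' squares).
B^2 = 36/25 — since the square is positive, the closed form is hyperbolic: l = 6/5, alpha*l = 1/2, so exp(alpha B) = cosh(1/2) + (sinh(1/2)/(6/5))*B = cosh(1/2) + (5*sinh(1/2)/6)*B.
Answer: cosh(1/2) + sinh(1/2)*γ12


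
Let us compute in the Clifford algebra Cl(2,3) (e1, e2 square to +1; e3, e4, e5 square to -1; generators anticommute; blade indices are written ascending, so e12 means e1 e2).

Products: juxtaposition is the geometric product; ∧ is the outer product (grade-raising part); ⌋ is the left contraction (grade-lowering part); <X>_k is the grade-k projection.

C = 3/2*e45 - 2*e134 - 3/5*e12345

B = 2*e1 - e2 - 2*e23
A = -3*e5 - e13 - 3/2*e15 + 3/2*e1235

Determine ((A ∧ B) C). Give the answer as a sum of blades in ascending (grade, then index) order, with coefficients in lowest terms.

step 1: 6*e15 - 3*e25 - e123 - 3/2*e125 + 6*e235 + 3*e1235
step 2: 9/5*e4 + 63/5*e14 - 13/2*e24 + 9/10*e34 + 3/5*e45 - 9/4*e124 + 9/5*e134 + 63/5*e234 - 6*e245 + 12*e345 + 9/2*e1234 - 12*e1245 + 3*e2345 + 9/2*e12345
Answer: 9/5*e4 + 63/5*e14 - 13/2*e24 + 9/10*e34 + 3/5*e45 - 9/4*e124 + 9/5*e134 + 63/5*e234 - 6*e245 + 12*e345 + 9/2*e1234 - 12*e1245 + 3*e2345 + 9/2*e12345


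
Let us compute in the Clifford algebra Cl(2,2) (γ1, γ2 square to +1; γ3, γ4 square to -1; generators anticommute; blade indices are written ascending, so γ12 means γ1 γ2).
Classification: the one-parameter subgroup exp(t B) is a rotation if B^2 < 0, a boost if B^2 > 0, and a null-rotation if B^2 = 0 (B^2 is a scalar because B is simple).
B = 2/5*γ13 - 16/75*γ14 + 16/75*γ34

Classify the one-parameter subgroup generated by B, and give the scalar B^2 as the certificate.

B^2 term by term: the squares give (2/5)^2*(γ13)^2 + (-16/75)^2*(γ14)^2 + (16/75)^2*(γ34)^2 = 4/25*(+1) + 256/5625*(+1) + 256/5625*(-1) = 4/25 (each basis 2-blade squares to minus the product of its generators' squares); cross terms between blades sharing an index anticommute and cancel. So B^2 = 4/25.
Answer: boost, certificate B^2 = 4/25. Check the certificate: B^2 = 4/25, and that sign is decisive whatever form B takes.


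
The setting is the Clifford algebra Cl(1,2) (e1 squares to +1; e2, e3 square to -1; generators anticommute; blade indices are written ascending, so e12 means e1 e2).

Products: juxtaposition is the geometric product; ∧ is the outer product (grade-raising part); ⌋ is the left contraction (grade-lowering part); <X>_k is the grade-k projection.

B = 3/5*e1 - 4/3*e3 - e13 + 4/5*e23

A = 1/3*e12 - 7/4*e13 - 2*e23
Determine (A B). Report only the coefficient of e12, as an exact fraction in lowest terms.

step 1: 67/20 - 7/3*e1 - 43/15*e2 + 21/20*e3 - 17/5*e12 - 4/15*e13 + 1/3*e23 - 74/45*e123
Answer: -17/5


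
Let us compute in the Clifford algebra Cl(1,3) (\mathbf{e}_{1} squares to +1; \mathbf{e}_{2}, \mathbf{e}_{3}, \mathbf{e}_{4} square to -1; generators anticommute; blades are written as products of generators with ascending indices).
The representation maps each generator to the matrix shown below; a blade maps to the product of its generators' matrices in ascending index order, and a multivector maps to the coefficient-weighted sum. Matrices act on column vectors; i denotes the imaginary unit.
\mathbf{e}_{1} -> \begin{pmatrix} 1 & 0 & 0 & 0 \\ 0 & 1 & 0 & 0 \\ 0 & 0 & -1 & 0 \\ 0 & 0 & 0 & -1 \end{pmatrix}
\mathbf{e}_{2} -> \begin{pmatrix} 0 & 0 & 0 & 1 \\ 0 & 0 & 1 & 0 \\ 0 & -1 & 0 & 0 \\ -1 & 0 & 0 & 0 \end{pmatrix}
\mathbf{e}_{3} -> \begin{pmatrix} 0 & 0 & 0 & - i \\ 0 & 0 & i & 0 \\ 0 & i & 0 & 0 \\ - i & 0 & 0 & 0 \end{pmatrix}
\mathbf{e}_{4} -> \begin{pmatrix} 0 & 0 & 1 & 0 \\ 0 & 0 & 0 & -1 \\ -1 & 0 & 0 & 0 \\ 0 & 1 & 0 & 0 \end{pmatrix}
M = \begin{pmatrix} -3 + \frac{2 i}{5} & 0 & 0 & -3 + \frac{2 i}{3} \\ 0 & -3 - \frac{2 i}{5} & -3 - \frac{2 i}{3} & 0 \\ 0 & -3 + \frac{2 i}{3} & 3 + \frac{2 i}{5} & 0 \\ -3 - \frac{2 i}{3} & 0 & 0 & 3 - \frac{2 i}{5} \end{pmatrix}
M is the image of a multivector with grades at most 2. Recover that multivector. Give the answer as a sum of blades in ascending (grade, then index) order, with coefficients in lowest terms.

Method: the blade images are trace-orthogonal — tr(rho(e_A) rho(e_B)^-1) = 4 if A = B and 0 otherwise — and rho(e_A)^-1 = (e_A)^2 * rho(e_A) with (e_A)^2 = +1 or -1, so the coefficient of e_A in the preimage is (e_A)^2 * tr(M rho(e_A))/4.
Nonzero projections over blades of grade <= 2: e_{1}: (e_{1})^2 = +1, tr(M rho(e_{1})) = -12, coefficient -3; e_{1} e_{2}: (e_{1} e_{2})^2 = +1, tr(M rho(e_{1} e_{2})) = -12, coefficient -3; e_{1} e_{3}: (e_{1} e_{3})^2 = +1, tr(M rho(e_{1} e_{3})) = - \frac{8}{3}, coefficient -\frac{2}{3}; e_{2} e_{3}: (e_{2} e_{3})^2 = -1, tr(M rho(e_{2} e_{3})) = \frac{8}{5}, coefficient -\frac{2}{5}. Every other blade of grade <= 2 projects to 0.
Answer: -3 e_{1} - 3 e_{1} e_{2} - \frac{2}{3} e_{1} e_{3} - \frac{2}{5} e_{2} e_{3}


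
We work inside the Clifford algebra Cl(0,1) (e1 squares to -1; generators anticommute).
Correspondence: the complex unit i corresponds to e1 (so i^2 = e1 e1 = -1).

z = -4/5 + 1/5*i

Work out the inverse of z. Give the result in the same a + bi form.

In blades: z = -4/5 + 1/5*e1.
With qbar = -4/5 - 1/5*e1 (scalar fixed, mapped units negated), z qbar = 17/25 (the sum of squared coefficients), so z^-1 = qbar / (17/25) = -20/17 - 5/17*e1; translating back:
Answer: -20/17 - 5/17*i


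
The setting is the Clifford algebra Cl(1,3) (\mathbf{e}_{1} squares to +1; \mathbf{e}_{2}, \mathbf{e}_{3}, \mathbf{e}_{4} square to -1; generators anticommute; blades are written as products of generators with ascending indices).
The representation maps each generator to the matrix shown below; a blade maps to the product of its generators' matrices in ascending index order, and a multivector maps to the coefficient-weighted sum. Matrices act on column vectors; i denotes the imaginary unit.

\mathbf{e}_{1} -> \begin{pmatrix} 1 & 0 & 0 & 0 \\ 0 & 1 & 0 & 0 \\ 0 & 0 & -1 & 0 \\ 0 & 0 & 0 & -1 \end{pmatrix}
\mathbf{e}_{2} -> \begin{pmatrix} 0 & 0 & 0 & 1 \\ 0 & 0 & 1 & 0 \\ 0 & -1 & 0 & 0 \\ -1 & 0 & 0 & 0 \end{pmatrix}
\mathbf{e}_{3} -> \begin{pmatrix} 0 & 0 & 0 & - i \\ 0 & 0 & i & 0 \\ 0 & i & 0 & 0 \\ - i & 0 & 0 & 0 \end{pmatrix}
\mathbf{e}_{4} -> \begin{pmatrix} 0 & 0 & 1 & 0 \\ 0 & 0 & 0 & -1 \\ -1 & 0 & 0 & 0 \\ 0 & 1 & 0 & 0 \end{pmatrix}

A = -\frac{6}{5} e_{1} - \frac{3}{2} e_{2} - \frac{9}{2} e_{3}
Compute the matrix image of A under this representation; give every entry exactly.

M = (-\frac{6}{5})*rho(e_{1}) + (-\frac{3}{2})*rho(e_{2}) + (-\frac{9}{2})*rho(e_{3}), summed entrywise:
Answer: \begin{pmatrix} - \frac{6}{5} & 0 & 0 & - \frac{3}{2} + \frac{9 i}{2} \\ 0 & - \frac{6}{5} & - \frac{3}{2} - \frac{9 i}{2} & 0 \\ 0 & \frac{3}{2} - \frac{9 i}{2} & \frac{6}{5} & 0 \\ \frac{3}{2} + \frac{9 i}{2} & 0 & 0 & \frac{6}{5} \end{pmatrix}


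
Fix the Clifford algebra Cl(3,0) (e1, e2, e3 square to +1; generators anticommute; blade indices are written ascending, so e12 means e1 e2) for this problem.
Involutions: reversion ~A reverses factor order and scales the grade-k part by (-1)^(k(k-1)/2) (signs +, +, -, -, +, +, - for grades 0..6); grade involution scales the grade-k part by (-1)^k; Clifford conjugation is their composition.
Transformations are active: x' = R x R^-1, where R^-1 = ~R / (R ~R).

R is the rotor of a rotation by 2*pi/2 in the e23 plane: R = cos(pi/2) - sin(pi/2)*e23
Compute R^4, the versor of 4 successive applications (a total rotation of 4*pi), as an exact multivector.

Rotor phase runs at HALF the rotation angle; powers of one rotor simply add phase, so after 4 steps in e23 the phase is 4*pi/2 = 2*pi and R^4 = cos(2*pi) - sin(2*pi)*e23.
cos(2*pi) = 1 and sin(2*pi) = 0, so R^4 = 1. The total rotation 4*pi is 2 full turns, so every vector returns to itself, yet the rotor is +1, back on the identity sheet (an even number of 2*pi turns).
Answer: 1


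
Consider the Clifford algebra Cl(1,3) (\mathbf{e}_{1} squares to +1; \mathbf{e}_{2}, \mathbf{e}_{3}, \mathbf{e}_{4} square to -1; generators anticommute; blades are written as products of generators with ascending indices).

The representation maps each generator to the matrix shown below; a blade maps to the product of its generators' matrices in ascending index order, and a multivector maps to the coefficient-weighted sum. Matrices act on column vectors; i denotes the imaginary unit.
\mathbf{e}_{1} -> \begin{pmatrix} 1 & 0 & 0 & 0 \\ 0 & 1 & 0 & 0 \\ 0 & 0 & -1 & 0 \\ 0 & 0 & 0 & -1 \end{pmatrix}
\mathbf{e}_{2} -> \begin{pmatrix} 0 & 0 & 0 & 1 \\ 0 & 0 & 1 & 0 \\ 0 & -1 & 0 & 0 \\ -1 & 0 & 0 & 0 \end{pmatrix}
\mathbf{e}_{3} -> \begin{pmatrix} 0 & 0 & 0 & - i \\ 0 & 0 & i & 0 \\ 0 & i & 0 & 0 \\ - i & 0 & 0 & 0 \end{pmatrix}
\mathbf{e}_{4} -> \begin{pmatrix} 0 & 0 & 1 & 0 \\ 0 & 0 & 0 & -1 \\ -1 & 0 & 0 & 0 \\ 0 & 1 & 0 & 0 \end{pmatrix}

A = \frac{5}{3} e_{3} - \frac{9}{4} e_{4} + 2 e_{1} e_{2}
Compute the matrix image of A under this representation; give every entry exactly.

Bivector images (products of the table entries): rho(e_{1} e_{2}) = rho(\mathbf{e}_{1})rho(\mathbf{e}_{2}) = \begin{pmatrix} 0 & 0 & 0 & 1 \\ 0 & 0 & 1 & 0 \\ 0 & 1 & 0 & 0 \\ 1 & 0 & 0 & 0 \end{pmatrix}.
M = (\frac{5}{3})*rho(e_{3}) + (-\frac{9}{4})*rho(e_{4}) + (2)*rho(e_{1} e_{2}), summed entrywise:
Answer: \begin{pmatrix} 0 & 0 & - \frac{9}{4} & 2 - \frac{5 i}{3} \\ 0 & 0 & 2 + \frac{5 i}{3} & \frac{9}{4} \\ \frac{9}{4} & 2 + \frac{5 i}{3} & 0 & 0 \\ 2 - \frac{5 i}{3} & - \frac{9}{4} & 0 & 0 \end{pmatrix}


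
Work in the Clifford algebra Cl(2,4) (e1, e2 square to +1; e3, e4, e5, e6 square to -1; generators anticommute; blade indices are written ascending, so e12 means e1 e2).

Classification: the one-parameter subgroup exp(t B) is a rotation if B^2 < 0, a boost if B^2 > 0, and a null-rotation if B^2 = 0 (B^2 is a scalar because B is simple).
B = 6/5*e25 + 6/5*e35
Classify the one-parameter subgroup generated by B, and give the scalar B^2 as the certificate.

B^2 term by term: the squares give (6/5)^2*(e25)^2 + (6/5)^2*(e35)^2 = 36/25*(+1) + 36/25*(-1) = 0 (each basis 2-blade squares to minus the product of its generators' squares); cross terms between blades sharing an index anticommute and cancel. So B^2 = 0.
Answer: null-rotation, certificate B^2 = 0. Why this suffices: the scalar 0 survives any versor conjugation, so its sign alone determines the class however B is presented.


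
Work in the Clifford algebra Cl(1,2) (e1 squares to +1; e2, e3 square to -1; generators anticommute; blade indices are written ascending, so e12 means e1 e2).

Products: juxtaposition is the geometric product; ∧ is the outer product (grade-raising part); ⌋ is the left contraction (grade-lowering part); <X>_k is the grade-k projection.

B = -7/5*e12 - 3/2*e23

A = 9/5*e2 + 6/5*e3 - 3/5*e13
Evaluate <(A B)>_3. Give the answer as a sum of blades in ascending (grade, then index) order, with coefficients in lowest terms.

step 1: -63/25*e1 - 9/5*e2 + 27/10*e3 + 9/10*e12 + 21/25*e23 - 42/25*e123
step 2: -42/25*e123
Answer: -42/25*e123


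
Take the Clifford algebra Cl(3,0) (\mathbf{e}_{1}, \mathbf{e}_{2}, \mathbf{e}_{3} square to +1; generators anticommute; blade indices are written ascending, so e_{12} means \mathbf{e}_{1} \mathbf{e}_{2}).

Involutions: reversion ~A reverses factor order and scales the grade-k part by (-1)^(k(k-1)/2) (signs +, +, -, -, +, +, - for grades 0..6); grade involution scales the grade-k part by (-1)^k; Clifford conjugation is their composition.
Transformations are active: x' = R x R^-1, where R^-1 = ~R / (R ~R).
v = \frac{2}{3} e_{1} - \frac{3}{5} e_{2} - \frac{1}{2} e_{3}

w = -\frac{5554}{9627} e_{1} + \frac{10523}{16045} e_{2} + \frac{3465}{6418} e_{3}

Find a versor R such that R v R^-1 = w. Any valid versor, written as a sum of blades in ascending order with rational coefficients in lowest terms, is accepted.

Take R = v + w = \frac{288}{3209} e_{1} + \frac{896}{16045} e_{2} + \frac{128}{3209} e_{3}. Because q(v) = q(w) = \frac{949}{900}, conjugation by R sends v exactly to w.
Answer: \frac{288}{3209} e_{1} + \frac{896}{16045} e_{2} + \frac{128}{3209} e_{3}


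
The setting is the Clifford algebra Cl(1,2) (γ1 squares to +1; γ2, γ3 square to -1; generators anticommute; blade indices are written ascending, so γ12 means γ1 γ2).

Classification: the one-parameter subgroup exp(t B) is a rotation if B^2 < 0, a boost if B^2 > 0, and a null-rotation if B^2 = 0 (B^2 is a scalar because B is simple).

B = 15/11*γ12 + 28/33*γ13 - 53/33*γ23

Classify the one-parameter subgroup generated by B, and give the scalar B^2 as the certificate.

B^2 term by term: the squares give (15/11)^2*(γ12)^2 + (28/33)^2*(γ13)^2 + (-53/33)^2*(γ23)^2 = 225/121*(+1) + 784/1089*(+1) + 2809/1089*(-1) = 0 (each basis 2-blade squares to minus the product of its generators' squares); cross terms between blades sharing an index anticommute and cancel. So B^2 = 0.
Answer: null-rotation, certificate B^2 = 0. Note: conjugating B changes its blade decomposition but never the scalar B^2 = 0, whose sign settles the classification.


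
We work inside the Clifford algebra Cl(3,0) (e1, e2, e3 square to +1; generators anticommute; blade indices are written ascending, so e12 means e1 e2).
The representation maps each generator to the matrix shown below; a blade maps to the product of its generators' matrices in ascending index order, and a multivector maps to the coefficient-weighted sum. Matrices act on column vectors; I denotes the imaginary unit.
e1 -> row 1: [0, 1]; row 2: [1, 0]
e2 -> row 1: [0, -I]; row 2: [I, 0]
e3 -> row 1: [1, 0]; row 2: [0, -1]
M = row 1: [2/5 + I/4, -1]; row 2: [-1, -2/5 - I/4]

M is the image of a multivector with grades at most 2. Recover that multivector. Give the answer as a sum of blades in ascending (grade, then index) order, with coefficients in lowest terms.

Method: 1, rho(e1), rho(e2), rho(e3) form a trace-orthogonal basis of the 2x2 complex matrices (tr(X Y) = 2 if X = Y, else 0), so M = m0*1 + m1*rho(e1) + m2*rho(e2) + m3*rho(e3) with m0 = tr(M)/2 = 0, m1 = tr(M rho(e1))/2 = -1, m2 = tr(M rho(e2))/2 = 0, m3 = tr(M rho(e3))/2 = 2/5 + I/4.
Multiplying table entries, the bivector images are rho(e12) = I*rho(e3), rho(e13) = -I*rho(e2), rho(e23) = I*rho(e1); with real blade coefficients the real parts of m0..m3 are the coefficients of 1, e1, e2, e3 and the imaginary parts give the bivectors (e23: Im m1, e13: -Im m2, e12: Im m3).
Answer: -e1 + 2/5*e3 + 1/4*e12


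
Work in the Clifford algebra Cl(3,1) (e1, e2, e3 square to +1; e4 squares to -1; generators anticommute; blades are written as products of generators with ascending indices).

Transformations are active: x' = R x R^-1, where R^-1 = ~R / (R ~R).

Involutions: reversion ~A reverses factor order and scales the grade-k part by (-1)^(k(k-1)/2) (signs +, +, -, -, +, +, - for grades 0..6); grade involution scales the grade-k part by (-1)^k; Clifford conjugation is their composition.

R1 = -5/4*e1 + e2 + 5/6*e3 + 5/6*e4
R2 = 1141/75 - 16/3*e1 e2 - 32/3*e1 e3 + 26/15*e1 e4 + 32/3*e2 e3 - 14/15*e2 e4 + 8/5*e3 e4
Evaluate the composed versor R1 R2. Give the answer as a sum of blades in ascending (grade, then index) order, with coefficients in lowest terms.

Distribute over the terms of R1 (each basis-blade product reordered to ascending indices, repeated generators contracted through their squares):
(-5/4*e1) R2 = -1141/60*e1 + 20/3*e2 + 40/3*e3 - 13/6*e4 - 40/3*e1 e2 e3 + 7/6*e1 e2 e4 - 2*e1 e3 e4
(e2) R2 = 16/3*e1 + 1141/75*e2 + 32/3*e3 - 14/15*e4 + 32/3*e1 e2 e3 - 26/15*e1 e2 e4 + 8/5*e2 e3 e4
(5/6*e3) R2 = 80/9*e1 - 80/9*e2 + 1141/90*e3 + 4/3*e4 - 40/9*e1 e2 e3 - 13/9*e1 e3 e4 + 7/9*e2 e3 e4
(5/6*e4) R2 = 13/9*e1 - 7/9*e2 + 4/3*e3 + 1141/90*e4 - 40/9*e1 e2 e4 - 80/9*e1 e3 e4 + 80/9*e2 e3 e4
Summing the partial products and collecting blades:
Answer: -67/20*e1 + 916/75*e2 + 3421/90*e3 + 491/45*e4 - 64/9*e1 e2 e3 - 451/90*e1 e2 e4 - 37/3*e1 e3 e4 + 169/15*e2 e3 e4


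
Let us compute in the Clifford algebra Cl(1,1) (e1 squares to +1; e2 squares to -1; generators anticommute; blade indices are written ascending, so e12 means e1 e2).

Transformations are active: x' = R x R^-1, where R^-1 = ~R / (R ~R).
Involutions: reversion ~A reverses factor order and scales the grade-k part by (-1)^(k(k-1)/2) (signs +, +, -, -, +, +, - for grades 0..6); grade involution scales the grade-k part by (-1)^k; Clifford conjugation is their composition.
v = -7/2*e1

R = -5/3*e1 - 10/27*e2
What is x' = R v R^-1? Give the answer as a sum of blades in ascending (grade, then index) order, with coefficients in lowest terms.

~R = -5/3*e1 - 10/27*e2, and R ~R = 1925/729, so R^-1 = ~R / (1925/729).
R v = 35/6 - 35/27*e12
Answer: -85/22*e1 - 18/11*e2


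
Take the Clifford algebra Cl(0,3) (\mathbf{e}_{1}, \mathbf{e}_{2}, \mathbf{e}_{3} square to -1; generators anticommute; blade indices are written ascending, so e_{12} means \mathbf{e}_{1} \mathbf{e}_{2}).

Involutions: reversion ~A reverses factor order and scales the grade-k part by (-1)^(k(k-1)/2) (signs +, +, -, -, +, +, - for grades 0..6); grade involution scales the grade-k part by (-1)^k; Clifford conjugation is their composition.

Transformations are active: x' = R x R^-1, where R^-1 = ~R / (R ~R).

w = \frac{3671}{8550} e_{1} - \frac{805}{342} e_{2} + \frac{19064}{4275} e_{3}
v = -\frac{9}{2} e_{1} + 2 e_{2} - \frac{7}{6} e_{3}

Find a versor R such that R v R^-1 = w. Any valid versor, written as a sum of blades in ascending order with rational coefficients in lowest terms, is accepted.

Since q(v) = q(w) = -\frac{461}{18}, the sum R = v + w = -\frac{17402}{4275} e_{1} - \frac{121}{342} e_{2} + \frac{28153}{8550} e_{3} does the job whenever invertible.
Answer: -\frac{17402}{4275} e_{1} - \frac{121}{342} e_{2} + \frac{28153}{8550} e_{3}


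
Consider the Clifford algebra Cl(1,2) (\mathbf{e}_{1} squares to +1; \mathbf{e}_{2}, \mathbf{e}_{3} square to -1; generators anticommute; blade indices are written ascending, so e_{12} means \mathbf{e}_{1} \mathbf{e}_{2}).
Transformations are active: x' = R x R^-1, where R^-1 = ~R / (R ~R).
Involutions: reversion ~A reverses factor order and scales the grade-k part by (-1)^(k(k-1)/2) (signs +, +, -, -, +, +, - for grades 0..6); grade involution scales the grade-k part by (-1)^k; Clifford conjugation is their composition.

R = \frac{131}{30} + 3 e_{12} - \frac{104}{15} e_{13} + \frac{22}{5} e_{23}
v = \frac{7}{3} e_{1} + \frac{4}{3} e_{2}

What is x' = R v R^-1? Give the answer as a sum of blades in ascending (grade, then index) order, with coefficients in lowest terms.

~R = \frac{131}{30} - 3 e_{12} + \frac{104}{15} e_{13} - \frac{22}{5} e_{23}, and R ~R = -\frac{5593}{300}, so R^-1 = ~R / (-\frac{5593}{300}).
R v = \frac{557}{90} e_{1} - \frac{53}{45} e_{2} + \frac{992}{45} e_{3} + \frac{878}{45} e_{123}
Answer: -\frac{6109}{423} e_{1} + \frac{1936}{141} e_{2} - \frac{1712}{423} e_{3}


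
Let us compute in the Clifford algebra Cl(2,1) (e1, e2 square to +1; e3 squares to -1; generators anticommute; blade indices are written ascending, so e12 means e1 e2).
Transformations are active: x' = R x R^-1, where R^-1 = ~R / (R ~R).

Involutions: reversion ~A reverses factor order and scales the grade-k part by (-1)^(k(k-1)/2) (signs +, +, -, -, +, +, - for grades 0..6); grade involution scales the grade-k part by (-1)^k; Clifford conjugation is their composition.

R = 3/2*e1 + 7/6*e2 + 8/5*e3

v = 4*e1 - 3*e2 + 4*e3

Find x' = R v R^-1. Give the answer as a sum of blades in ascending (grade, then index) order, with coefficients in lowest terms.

~R = 3/2*e1 + 7/6*e2 + 8/5*e3, and R ~R = 473/450, so R^-1 = ~R / (473/450).
R v = -39/10 - 55/6*e12 - 2/5*e13 + 142/15*e23
Answer: -7157/473*e1 - 2676/473*e2 - 7508/473*e3


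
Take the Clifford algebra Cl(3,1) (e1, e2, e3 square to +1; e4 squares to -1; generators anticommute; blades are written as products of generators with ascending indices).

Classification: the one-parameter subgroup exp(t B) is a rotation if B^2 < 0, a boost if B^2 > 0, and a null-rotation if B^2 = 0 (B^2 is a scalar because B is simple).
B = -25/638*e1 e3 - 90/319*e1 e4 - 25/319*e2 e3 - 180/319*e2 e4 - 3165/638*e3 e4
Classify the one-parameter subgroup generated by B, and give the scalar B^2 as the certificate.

B^2 term by term: the squares give (-25/638)^2*(e1 e3)^2 + (-90/319)^2*(e1 e4)^2 + (-25/319)^2*(e2 e3)^2 + (-180/319)^2*(e2 e4)^2 + (-3165/638)^2*(e3 e4)^2 = 625/407044*(-1) + 8100/101761*(+1) + 625/101761*(-1) + 32400/101761*(+1) + 10017225/407044*(+1) = 25 (each basis 2-blade squares to minus the product of its generators' squares); cross terms between blades sharing an index anticommute and cancel; the commuting (index-disjoint) pairs give grade-4 terms 2*c*c'*(blade product), which cancel blade by blade — e1 e2 e3 e4: -4500/101761 + 4500/101761 = 0 — confirming B is simple. So B^2 = 25.
Answer: boost, certificate B^2 = 25. The invariant at work: B^2 = 25 is unchanged by conjugation, hence its sign classifies the subgroup whatever basis B is written in.


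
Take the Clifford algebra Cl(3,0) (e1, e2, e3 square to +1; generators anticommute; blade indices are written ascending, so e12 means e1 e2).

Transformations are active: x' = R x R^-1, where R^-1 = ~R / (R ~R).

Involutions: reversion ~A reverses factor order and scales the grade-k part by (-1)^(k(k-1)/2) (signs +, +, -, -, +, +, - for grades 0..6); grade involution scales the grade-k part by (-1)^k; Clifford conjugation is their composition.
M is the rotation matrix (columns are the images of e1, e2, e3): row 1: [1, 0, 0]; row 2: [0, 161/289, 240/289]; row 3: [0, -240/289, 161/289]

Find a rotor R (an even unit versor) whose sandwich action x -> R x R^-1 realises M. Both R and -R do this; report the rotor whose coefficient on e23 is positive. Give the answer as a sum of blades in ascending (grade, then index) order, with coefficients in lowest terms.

Method: write R = a + b12*e12 + b13*e13 + b23*e23 with a^2 + b12^2 + b13^2 + b23^2 = 1 (so R^-1 = ~R). Expanding the columns R e_j ~R gives tr M = 4a^2 - 1 and, from the antisymmetric part, M21 - M12 = -4a*b12, M13 - M31 = 4a*b13, M32 - M23 = -4a*b23.
Here tr M = 611/289, so a^2 = (1 + tr M)/4 = 225/289 and a = ±15/17. Taking a = 15/17: M21 - M12 = 0, M13 - M31 = 0, M32 - M23 = -480/289, giving b12 = 0, b13 = 0, b23 = 8/17, i.e. R = 15/17 + 8/17*e23.
Its e23 coefficient is already positive.
Answer: 15/17 + 8/17*e23. Sheet selection: the two-to-one cover makes ±R indistinguishable at the matrix level (trace 611/289), so uniqueness comes from the required sign on e23.


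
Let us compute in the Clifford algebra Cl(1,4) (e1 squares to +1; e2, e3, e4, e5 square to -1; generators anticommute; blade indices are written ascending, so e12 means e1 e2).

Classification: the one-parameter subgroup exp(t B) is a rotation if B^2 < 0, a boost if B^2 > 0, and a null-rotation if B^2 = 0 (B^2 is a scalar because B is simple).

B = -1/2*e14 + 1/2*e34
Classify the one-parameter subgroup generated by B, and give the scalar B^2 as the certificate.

B^2 term by term: the squares give (-1/2)^2*(e14)^2 + (1/2)^2*(e34)^2 = 1/4*(+1) + 1/4*(-1) = 0 (each basis 2-blade squares to minus the product of its generators' squares); cross terms between blades sharing an index anticommute and cancel. So B^2 = 0.
Answer: null-rotation, certificate B^2 = 0. Check the certificate: B^2 = 0, and that sign is decisive whatever form B takes.


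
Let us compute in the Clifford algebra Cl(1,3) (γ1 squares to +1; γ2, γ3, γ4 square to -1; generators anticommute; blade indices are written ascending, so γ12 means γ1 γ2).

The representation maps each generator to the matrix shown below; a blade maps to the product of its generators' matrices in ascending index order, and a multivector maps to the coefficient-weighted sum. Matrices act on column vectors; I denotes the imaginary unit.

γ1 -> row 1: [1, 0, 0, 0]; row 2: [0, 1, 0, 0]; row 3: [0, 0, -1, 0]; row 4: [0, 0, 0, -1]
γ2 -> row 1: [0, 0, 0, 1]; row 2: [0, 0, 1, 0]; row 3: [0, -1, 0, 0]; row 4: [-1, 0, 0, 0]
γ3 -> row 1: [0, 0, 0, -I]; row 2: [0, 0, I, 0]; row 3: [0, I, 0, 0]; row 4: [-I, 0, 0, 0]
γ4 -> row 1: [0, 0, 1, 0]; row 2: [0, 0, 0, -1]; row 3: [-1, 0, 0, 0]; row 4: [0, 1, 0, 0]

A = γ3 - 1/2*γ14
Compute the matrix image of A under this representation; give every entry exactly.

Bivector images (products of the table entries): rho(γ14) = rho(γ1)rho(γ4) = row 1: [0, 0, 1, 0]; row 2: [0, 0, 0, -1]; row 3: [1, 0, 0, 0]; row 4: [0, -1, 0, 0].
M = (1)*rho(γ3) + (-1/2)*rho(γ14), summed entrywise:
Answer: row 1: [0, 0, -1/2, -I]; row 2: [0, 0, I, 1/2]; row 3: [-1/2, I, 0, 0]; row 4: [-I, 1/2, 0, 0]
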